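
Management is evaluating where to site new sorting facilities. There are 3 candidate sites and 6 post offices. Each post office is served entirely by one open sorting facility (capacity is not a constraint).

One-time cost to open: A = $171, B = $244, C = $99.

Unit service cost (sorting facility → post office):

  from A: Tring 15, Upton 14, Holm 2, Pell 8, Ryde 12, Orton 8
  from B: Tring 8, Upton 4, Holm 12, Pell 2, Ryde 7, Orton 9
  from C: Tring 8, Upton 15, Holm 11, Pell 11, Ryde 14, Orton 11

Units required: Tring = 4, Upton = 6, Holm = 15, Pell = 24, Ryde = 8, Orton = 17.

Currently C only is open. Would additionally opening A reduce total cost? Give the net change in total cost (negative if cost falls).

Yes — net change −109 (cost falls by 109).

Current service cost with {C}: 850.
Adding A: each post office re-picks its cheapest; new service cost 570, saving 280.
Extra fixed cost: 171. Net change = 171 − 280 = -109.
(Totals: 949 → 840.)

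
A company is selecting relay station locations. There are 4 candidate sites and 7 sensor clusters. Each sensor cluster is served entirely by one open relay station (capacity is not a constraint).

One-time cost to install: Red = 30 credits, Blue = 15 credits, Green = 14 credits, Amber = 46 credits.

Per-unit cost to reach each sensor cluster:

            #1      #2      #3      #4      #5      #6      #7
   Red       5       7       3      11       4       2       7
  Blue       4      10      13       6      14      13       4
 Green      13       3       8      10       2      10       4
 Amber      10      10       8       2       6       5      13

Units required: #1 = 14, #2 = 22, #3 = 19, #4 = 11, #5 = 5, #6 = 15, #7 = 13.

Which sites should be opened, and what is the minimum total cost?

Open Red, Blue and Green; minimum total cost 396.

For any fixed open set, each sensor cluster goes to its cheapest open site; total = fixed + service.
{Red, Blue, Green}: #1→Blue 4·14=56, #2→Green 3·22=66, #3→Red 3·19=57, #4→Blue 6·11=66, #5→Green 2·5=10, #6→Red 2·15=30, #7→Blue 4·13=52. Service 337; fixed 59; total 396.
{Red, Green, Amber}: #1→Red 5·14=70, #2→Green 3·22=66, #3→Red 3·19=57, #4→Amber 2·11=22, #5→Green 2·5=10, #6→Red 2·15=30, #7→Green 4·13=52. Service 307; fixed 90; total 397.
{Red, Blue, Green, Amber}: #1→Blue 4·14=56, #2→Green 3·22=66, #3→Red 3·19=57, #4→Amber 2·11=22, #5→Green 2·5=10, #6→Red 2·15=30, #7→Blue 4·13=52. Service 293; fixed 105; total 398.
{Green}: service 722 + fixed 14 = 736
No other subset beats 396.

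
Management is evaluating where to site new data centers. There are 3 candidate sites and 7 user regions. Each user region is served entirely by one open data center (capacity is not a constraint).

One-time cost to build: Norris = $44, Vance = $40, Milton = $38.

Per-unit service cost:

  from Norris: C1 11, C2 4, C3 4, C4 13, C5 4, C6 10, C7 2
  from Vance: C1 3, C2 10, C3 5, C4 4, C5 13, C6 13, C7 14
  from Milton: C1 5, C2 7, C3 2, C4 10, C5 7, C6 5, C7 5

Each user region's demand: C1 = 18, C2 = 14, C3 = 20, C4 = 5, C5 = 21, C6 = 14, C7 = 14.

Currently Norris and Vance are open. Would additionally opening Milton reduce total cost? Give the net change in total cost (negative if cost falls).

Yes — net change −72 (cost falls by 72).

Current service cost with {Norris, Vance}: 462.
Adding Milton: each user region re-picks its cheapest; new service cost 352, saving 110.
Extra fixed cost: 38. Net change = 38 − 110 = -72.
(Totals: 546 → 474.)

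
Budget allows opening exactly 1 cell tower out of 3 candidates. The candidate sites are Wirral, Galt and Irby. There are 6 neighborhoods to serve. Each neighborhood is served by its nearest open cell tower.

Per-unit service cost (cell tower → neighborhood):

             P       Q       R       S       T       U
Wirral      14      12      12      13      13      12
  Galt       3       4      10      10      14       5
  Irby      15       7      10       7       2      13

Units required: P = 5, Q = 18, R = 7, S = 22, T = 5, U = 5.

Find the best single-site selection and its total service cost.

Choose Galt only; total service cost 472.

With exactly 1 open, each neighborhood uses its cheapest among the chosen.
{Galt}: P→Galt 3·5=15, Q→Galt 4·18=72, R→Galt 10·7=70, S→Galt 10·22=220, T→Galt 14·5=70, U→Galt 5·5=25. Service cost 472.
{Irby}: service cost 500
{Wirral}: service cost 781
Among all 3 size-1 choices, {Galt} is lowest.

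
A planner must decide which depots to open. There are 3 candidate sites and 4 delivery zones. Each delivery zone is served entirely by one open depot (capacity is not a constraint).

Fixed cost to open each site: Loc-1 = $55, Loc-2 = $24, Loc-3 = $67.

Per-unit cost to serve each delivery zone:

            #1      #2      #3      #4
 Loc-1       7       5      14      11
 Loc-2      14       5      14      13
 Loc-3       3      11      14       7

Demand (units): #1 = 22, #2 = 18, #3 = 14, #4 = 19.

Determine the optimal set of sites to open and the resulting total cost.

For any fixed open set, each delivery zone goes to its cheapest open site; total = fixed + service.
{Loc-2, Loc-3}: #1→Loc-3 3·22=66, #2→Loc-2 5·18=90, #3→Loc-2 14·14=196, #4→Loc-3 7·19=133. Service 485; fixed 91; total 576.
{Loc-1, Loc-3}: service 485 + fixed 122 = 607
{Loc-1, Loc-2, Loc-3}: #1→Loc-3 3·22=66, #2→Loc-1 5·18=90, #3→Loc-1 14·14=196, #4→Loc-3 7·19=133. Service 485; fixed 146; total 631.
{Loc-2}: service 841 + fixed 24 = 865
No other subset beats 576.

Open Loc-2 and Loc-3; minimum total cost 576.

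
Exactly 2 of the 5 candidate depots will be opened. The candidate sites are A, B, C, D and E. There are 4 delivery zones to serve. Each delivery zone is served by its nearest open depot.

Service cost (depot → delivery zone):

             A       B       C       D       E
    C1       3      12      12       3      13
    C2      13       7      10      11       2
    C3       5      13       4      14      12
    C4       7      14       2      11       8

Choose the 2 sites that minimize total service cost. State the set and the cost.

Choose A and E; total service cost 17.

With exactly 2 open, each delivery zone uses its cheapest among the chosen.
{A, E}: C1→A 3, C2→E 2, C3→A 5, C4→A 7. Service cost 17.
{A, C}: service cost 19
{C, D}: service cost 19
Among all 10 size-2 choices, {A, E} is lowest.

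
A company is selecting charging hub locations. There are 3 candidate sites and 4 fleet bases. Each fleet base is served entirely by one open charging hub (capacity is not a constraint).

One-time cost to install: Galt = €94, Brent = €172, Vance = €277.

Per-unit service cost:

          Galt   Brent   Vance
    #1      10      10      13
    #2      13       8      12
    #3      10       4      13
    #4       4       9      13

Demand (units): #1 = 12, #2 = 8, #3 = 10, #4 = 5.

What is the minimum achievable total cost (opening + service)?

Minimum total cost: 438

For any fixed open set, each fleet base goes to its cheapest open site; total = fixed + service.
{Galt}: #1→Galt 10·12=120, #2→Galt 13·8=104, #3→Galt 10·10=100, #4→Galt 4·5=20. Service 344; fixed 94; total 438.
{Brent}: #1→Brent 10·12=120, #2→Brent 8·8=64, #3→Brent 4·10=40, #4→Brent 9·5=45. Service 269; fixed 172; total 441.
{Galt, Brent}: #1→Galt 10·12=120, #2→Brent 8·8=64, #3→Brent 4·10=40, #4→Galt 4·5=20. Service 244; fixed 266; total 510.
{Galt, Brent, Vance}: service 244 + fixed 543 = 787
(All 7 nonempty subsets were checked; Galt only is lowest.)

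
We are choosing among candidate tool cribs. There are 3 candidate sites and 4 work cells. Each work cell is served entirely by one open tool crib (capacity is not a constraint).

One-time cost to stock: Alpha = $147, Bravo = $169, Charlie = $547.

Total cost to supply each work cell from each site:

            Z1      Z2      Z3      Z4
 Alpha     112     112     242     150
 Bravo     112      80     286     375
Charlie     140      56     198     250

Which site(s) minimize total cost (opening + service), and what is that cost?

Open Alpha only; minimum total cost 763.

For any fixed open set, each work cell goes to its cheapest open site; total = fixed + service.
{Alpha}: Z1→Alpha 112, Z2→Alpha 112, Z3→Alpha 242, Z4→Alpha 150. Service 616; fixed 147; total 763.
{Alpha, Bravo}: service 584 + fixed 316 = 900
{Bravo}: service 853 + fixed 169 = 1022
{Alpha, Bravo, Charlie}: service 516 + fixed 863 = 1379
No other subset beats 763.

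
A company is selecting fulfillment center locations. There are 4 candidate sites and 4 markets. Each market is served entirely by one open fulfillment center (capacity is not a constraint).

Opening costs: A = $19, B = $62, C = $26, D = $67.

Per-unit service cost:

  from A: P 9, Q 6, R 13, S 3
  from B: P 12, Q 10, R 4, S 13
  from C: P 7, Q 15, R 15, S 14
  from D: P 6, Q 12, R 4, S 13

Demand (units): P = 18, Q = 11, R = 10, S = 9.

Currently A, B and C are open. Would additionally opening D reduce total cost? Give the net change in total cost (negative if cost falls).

No — net change +49 (cost rises by 49).

Current service cost with {A, B, C}: 259.
Adding D: each market re-picks its cheapest; new service cost 241, saving 18.
Extra fixed cost: 67. Net change = 67 − 18 = 49.
(Totals: 366 → 415.)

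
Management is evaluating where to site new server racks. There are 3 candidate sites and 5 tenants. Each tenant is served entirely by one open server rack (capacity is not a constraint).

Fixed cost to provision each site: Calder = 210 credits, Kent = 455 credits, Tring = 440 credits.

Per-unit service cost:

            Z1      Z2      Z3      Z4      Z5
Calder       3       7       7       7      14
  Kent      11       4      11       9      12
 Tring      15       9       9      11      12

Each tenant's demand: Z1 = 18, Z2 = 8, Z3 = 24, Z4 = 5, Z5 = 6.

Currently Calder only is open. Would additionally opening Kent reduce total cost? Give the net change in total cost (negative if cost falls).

Current service cost with {Calder}: 397.
Adding Kent: each tenant re-picks its cheapest; new service cost 361, saving 36.
Extra fixed cost: 455. Net change = 455 − 36 = 419.
(Totals: 607 → 1026.)

No — net change +419 (cost rises by 419).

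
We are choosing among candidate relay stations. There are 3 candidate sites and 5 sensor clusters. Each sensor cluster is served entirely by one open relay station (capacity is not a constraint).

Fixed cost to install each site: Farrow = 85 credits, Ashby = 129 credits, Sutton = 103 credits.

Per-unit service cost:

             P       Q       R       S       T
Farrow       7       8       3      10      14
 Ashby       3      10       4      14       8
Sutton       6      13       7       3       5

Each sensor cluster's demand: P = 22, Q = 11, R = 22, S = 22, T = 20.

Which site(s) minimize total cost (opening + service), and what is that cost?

For any fixed open set, each sensor cluster goes to its cheapest open site; total = fixed + service.
{Farrow, Sutton}: P→Sutton 6·22=132, Q→Farrow 8·11=88, R→Farrow 3·22=66, S→Sutton 3·22=66, T→Sutton 5·20=100. Service 452; fixed 188; total 640.
{Ashby, Sutton}: service 430 + fixed 232 = 662
{Sutton}: service 595 + fixed 103 = 698
{Farrow, Ashby, Sutton}: P→Ashby 3·22=66, Q→Farrow 8·11=88, R→Farrow 3·22=66, S→Sutton 3·22=66, T→Sutton 5·20=100. Service 386; fixed 317; total 703.
No other subset beats 640.

Open Farrow and Sutton; minimum total cost 640.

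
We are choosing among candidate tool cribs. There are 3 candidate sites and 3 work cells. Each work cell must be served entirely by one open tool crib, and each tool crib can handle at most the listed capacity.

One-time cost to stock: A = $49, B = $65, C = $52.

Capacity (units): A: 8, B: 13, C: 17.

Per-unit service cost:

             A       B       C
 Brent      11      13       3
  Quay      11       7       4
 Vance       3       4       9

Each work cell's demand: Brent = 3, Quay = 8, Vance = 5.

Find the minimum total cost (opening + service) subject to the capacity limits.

Minimum total cost: 138

Open {C}: Brent→C 3·3=9, Quay→C 4·8=32, Vance→C 9·5=45.
Loads: C carries 16/17. Service 86; fixed 52; total 138.
Next best feasible plan costs 157.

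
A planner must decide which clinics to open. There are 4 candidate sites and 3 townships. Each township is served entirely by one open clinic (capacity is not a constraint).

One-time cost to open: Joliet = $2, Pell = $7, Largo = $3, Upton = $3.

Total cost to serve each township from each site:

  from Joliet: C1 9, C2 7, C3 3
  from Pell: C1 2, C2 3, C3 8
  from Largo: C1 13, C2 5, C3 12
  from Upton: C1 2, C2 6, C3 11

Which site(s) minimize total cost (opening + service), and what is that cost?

For any fixed open set, each township goes to its cheapest open site; total = fixed + service.
{Joliet, Upton}: C1→Upton 2, C2→Upton 6, C3→Joliet 3. Service 11; fixed 5; total 16.
{Joliet, Pell}: service 8 + fixed 9 = 17
{Joliet, Largo, Upton}: service 10 + fixed 8 = 18
{Joliet, Pell, Largo, Upton}: C1→Pell 2, C2→Pell 3, C3→Joliet 3. Service 8; fixed 15; total 23.
No other subset beats 16.

Open Joliet and Upton; minimum total cost 16.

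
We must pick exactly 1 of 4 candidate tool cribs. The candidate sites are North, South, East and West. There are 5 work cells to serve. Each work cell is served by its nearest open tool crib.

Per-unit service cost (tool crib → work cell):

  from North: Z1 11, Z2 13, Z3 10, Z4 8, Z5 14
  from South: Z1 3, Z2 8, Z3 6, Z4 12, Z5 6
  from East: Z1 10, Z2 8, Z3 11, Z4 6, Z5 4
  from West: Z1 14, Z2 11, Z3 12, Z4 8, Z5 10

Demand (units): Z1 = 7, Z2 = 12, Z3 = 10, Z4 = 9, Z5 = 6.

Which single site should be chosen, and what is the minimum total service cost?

Choose South only; total service cost 321.

With exactly 1 open, each work cell uses its cheapest among the chosen.
{South}: Z1→South 3·7=21, Z2→South 8·12=96, Z3→South 6·10=60, Z4→South 12·9=108, Z5→South 6·6=36. Service cost 321.
{East}: service cost 354
{West}: service cost 482
Among all 4 size-1 choices, {South} is lowest.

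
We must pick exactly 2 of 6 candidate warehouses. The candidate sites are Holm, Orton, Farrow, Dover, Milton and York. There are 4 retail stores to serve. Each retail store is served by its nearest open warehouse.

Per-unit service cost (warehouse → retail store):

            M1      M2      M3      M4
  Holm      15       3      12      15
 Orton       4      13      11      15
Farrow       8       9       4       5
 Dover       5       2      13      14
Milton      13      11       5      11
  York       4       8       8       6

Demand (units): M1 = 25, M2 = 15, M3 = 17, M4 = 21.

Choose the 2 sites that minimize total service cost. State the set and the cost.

With exactly 2 open, each retail store uses its cheapest among the chosen.
{Farrow, Dover}: M1→Dover 5·25=125, M2→Dover 2·15=30, M3→Farrow 4·17=68, M4→Farrow 5·21=105. Service cost 328.
{Dover, York}: service cost 392
{Farrow, York}: service cost 393
Among all 15 size-2 choices, {Farrow, Dover} is lowest.

Choose Farrow and Dover; total service cost 328.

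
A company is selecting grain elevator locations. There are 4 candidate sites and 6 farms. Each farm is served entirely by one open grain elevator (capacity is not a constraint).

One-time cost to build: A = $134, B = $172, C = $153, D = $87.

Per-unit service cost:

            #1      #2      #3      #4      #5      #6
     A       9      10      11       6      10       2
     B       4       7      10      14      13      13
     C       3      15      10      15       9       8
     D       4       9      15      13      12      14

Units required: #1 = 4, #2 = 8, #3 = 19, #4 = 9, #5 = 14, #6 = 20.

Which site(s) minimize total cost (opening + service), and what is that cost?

Open A only; minimum total cost 693.

For any fixed open set, each farm goes to its cheapest open site; total = fixed + service.
{A}: #1→A 9·4=36, #2→A 10·8=80, #3→A 11·19=209, #4→A 6·9=54, #5→A 10·14=140, #6→A 2·20=40. Service 559; fixed 134; total 693.
{A, D}: service 531 + fixed 221 = 752
{A, C}: #1→C 3·4=12, #2→A 10·8=80, #3→C 10·19=190, #4→A 6·9=54, #5→C 9·14=126, #6→A 2·20=40. Service 502; fixed 287; total 789.
{A, B, C, D}: #1→C 3·4=12, #2→B 7·8=56, #3→B 10·19=190, #4→A 6·9=54, #5→C 9·14=126, #6→A 2·20=40. Service 478; fixed 546; total 1024.
No other subset beats 693.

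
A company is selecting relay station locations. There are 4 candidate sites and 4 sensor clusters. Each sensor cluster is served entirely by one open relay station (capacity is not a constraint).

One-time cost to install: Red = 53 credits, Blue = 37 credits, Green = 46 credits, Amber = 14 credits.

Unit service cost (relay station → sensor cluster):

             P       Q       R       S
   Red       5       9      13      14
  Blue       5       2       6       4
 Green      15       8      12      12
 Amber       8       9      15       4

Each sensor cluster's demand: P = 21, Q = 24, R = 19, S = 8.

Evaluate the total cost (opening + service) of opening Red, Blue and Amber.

Each sensor cluster is assigned to its cheapest site among the open ones.
{Red, Blue, Amber}: P→Red 5·21=105, Q→Blue 2·24=48, R→Blue 6·19=114, S→Blue 4·8=32. Service 299; fixed 104; total 403.

Total cost: 403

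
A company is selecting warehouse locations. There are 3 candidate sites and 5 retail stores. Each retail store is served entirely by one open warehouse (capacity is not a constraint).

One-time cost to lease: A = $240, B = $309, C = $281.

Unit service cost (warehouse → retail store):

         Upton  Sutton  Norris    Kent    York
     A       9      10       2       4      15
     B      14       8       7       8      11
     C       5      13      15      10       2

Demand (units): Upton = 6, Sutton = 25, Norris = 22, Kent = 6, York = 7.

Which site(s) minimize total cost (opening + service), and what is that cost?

Open A only; minimum total cost 717.

For any fixed open set, each retail store goes to its cheapest open site; total = fixed + service.
{A}: Upton→A 9·6=54, Sutton→A 10·25=250, Norris→A 2·22=44, Kent→A 4·6=24, York→A 15·7=105. Service 477; fixed 240; total 717.
{B}: service 563 + fixed 309 = 872
{A, C}: service 362 + fixed 521 = 883
{A, B, C}: service 312 + fixed 830 = 1142
No other subset beats 717.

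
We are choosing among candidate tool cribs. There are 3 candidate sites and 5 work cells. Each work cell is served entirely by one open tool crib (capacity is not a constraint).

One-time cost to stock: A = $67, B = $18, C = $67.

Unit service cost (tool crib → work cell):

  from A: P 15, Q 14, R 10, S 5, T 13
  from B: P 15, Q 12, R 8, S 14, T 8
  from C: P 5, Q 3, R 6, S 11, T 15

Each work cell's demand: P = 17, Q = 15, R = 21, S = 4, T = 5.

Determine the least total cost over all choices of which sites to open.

Minimum total cost: 425

For any fixed open set, each work cell goes to its cheapest open site; total = fixed + service.
{B, C}: P→C 5·17=85, Q→C 3·15=45, R→C 6·21=126, S→C 11·4=44, T→B 8·5=40. Service 340; fixed 85; total 425.
{C}: P→C 5·17=85, Q→C 3·15=45, R→C 6·21=126, S→C 11·4=44, T→C 15·5=75. Service 375; fixed 67; total 442.
{A, B, C}: P→C 5·17=85, Q→C 3·15=45, R→C 6·21=126, S→A 5·4=20, T→B 8·5=40. Service 316; fixed 152; total 468.
{B}: service 699 + fixed 18 = 717
No other subset beats 425.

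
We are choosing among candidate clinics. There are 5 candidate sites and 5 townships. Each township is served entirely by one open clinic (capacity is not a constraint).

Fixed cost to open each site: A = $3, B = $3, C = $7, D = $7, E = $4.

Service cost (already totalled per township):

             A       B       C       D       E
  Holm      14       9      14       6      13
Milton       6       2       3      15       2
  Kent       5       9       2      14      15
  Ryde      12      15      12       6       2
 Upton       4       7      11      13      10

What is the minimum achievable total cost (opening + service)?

For any fixed open set, each township goes to its cheapest open site; total = fixed + service.
{A, B, E}: Holm→B 9, Milton→B 2, Kent→A 5, Ryde→E 2, Upton→A 4. Service 22; fixed 10; total 32.
{A, D, E}: service 19 + fixed 14 = 33
{A, E}: service 26 + fixed 7 = 33
{A, B, C, D, E}: service 16 + fixed 24 = 40
No other subset beats 32.

Minimum total cost: 32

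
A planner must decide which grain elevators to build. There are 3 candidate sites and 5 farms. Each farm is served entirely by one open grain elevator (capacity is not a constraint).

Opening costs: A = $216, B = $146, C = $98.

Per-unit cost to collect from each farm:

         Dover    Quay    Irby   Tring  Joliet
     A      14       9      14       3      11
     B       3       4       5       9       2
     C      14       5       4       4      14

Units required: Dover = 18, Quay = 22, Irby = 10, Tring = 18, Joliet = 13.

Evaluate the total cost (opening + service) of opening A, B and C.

Each farm is assigned to its cheapest site among the open ones.
{A, B, C}: Dover→B 3·18=54, Quay→B 4·22=88, Irby→C 4·10=40, Tring→A 3·18=54, Joliet→B 2·13=26. Service 262; fixed 460; total 722.

Total cost: 722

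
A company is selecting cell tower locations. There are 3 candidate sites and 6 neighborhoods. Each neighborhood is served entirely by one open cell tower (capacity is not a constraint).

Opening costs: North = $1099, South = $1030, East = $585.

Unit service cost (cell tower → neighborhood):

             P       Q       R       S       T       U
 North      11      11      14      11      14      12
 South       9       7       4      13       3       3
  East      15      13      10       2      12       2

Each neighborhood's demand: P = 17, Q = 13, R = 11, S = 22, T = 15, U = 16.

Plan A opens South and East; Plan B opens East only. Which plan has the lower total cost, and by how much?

Plan B is cheaper by 649.

Plan A: {South, East}: P→South 9·17=153, Q→South 7·13=91, R→South 4·11=44, S→East 2·22=44, T→South 3·15=45, U→East 2·16=32. Service 409; fixed 1615; total 2024.
Plan B: {East}: P→East 15·17=255, Q→East 13·13=169, R→East 10·11=110, S→East 2·22=44, T→East 12·15=180, U→East 2·16=32. Service 790; fixed 585; total 1375.
Difference: |2024 − 1375| = 649.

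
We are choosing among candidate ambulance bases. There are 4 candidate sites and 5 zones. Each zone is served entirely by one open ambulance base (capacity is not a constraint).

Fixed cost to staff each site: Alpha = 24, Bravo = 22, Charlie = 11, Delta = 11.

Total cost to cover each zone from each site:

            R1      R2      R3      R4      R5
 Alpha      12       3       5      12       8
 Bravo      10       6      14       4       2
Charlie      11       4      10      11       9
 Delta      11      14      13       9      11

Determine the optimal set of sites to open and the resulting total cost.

For any fixed open set, each zone goes to its cheapest open site; total = fixed + service.
{Charlie}: R1→Charlie 11, R2→Charlie 4, R3→Charlie 10, R4→Charlie 11, R5→Charlie 9. Service 45; fixed 11; total 56.
{Bravo}: R1→Bravo 10, R2→Bravo 6, R3→Bravo 14, R4→Bravo 4, R5→Bravo 2. Service 36; fixed 22; total 58.
{Bravo, Charlie}: R1→Bravo 10, R2→Charlie 4, R3→Charlie 10, R4→Bravo 4, R5→Bravo 2. Service 30; fixed 33; total 63.
{Alpha, Bravo, Charlie, Delta}: service 24 + fixed 68 = 92
No other subset beats 56.

Open Charlie only; minimum total cost 56.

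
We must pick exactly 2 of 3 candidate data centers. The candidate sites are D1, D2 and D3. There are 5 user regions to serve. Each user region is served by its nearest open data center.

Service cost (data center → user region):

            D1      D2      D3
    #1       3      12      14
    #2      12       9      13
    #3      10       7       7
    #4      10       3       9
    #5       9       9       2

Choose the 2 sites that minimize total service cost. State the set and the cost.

With exactly 2 open, each user region uses its cheapest among the chosen.
{D1, D2}: #1→D1 3, #2→D2 9, #3→D2 7, #4→D2 3, #5→D1 9. Service cost 31.
{D1, D3}: service cost 33
{D2, D3}: service cost 33
Among all 3 size-2 choices, {D1, D2} is lowest.

Choose D1 and D2; total service cost 31.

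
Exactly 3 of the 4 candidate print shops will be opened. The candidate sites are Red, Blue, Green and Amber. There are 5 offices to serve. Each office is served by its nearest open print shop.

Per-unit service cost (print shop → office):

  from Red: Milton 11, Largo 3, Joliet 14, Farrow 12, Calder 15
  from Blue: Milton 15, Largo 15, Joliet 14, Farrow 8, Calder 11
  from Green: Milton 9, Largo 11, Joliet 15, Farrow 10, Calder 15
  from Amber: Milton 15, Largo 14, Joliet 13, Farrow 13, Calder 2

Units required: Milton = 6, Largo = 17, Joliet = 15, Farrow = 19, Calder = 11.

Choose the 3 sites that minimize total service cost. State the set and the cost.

Choose Red, Blue and Amber; total service cost 486.

With exactly 3 open, each office uses its cheapest among the chosen.
{Red, Blue, Amber}: Milton→Red 11·6=66, Largo→Red 3·17=51, Joliet→Amber 13·15=195, Farrow→Blue 8·19=152, Calder→Amber 2·11=22. Service cost 486.
{Red, Green, Amber}: service cost 512
{Red, Blue, Green}: service cost 588
Among all 4 size-3 choices, {Red, Blue, Amber} is lowest.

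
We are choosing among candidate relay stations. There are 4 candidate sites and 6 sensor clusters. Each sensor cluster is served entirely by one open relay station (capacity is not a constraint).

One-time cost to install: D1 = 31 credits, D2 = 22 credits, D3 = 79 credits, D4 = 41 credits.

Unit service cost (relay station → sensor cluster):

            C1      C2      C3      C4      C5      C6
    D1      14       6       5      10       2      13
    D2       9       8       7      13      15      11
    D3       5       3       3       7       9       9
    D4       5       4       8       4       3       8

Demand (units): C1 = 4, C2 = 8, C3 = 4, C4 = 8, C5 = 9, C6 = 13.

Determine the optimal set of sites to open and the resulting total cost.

Open D4 only; minimum total cost 288.

For any fixed open set, each sensor cluster goes to its cheapest open site; total = fixed + service.
{D4}: C1→D4 5·4=20, C2→D4 4·8=32, C3→D4 8·4=32, C4→D4 4·8=32, C5→D4 3·9=27, C6→D4 8·13=104. Service 247; fixed 41; total 288.
{D1, D4}: C1→D4 5·4=20, C2→D4 4·8=32, C3→D1 5·4=20, C4→D4 4·8=32, C5→D1 2·9=18, C6→D4 8·13=104. Service 226; fixed 72; total 298.
{D2, D4}: C1→D4 5·4=20, C2→D4 4·8=32, C3→D2 7·4=28, C4→D4 4·8=32, C5→D4 3·9=27, C6→D4 8·13=104. Service 243; fixed 63; total 306.
{D1, D2, D3, D4}: C1→D3 5·4=20, C2→D3 3·8=24, C3→D3 3·4=12, C4→D4 4·8=32, C5→D1 2·9=18, C6→D4 8·13=104. Service 210; fixed 173; total 383.
(All 15 nonempty subsets were checked; D4 only is lowest.)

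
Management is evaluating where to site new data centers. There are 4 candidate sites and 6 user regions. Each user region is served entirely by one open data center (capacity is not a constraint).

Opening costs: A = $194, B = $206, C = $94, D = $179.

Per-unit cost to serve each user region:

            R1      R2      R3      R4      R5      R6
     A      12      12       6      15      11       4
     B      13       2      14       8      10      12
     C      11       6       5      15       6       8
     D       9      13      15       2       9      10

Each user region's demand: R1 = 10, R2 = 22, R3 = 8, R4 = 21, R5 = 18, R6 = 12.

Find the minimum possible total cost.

For any fixed open set, each user region goes to its cheapest open site; total = fixed + service.
{C, D}: R1→D 9·10=90, R2→C 6·22=132, R3→C 5·8=40, R4→D 2·21=42, R5→C 6·18=108, R6→C 8·12=96. Service 508; fixed 273; total 781.
{B, C}: R1→C 11·10=110, R2→B 2·22=44, R3→C 5·8=40, R4→B 8·21=168, R5→C 6·18=108, R6→C 8·12=96. Service 566; fixed 300; total 866.
{C}: R1→C 11·10=110, R2→C 6·22=132, R3→C 5·8=40, R4→C 15·21=315, R5→C 6·18=108, R6→C 8·12=96. Service 801; fixed 94; total 895.
{A, B, C, D}: service 372 + fixed 673 = 1045
No other subset beats 781.

Minimum total cost: 781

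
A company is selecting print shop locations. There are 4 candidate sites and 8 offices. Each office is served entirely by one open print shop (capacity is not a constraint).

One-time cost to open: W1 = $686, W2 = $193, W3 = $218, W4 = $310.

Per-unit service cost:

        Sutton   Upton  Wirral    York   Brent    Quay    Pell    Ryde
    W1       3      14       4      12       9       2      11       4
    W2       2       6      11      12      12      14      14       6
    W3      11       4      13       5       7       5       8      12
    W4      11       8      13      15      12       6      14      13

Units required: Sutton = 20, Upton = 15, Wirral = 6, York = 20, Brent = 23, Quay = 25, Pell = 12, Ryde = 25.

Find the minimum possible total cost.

Minimum total cost: 1209

For any fixed open set, each office goes to its cheapest open site; total = fixed + service.
{W2, W3}: Sutton→W2 2·20=40, Upton→W3 4·15=60, Wirral→W2 11·6=66, York→W3 5·20=100, Brent→W3 7·23=161, Quay→W3 5·25=125, Pell→W3 8·12=96, Ryde→W2 6·25=150. Service 798; fixed 411; total 1209.
{W3}: service 1140 + fixed 218 = 1358
{W2, W3, W4}: service 798 + fixed 721 = 1519
{W1, W2, W3, W4}: service 631 + fixed 1407 = 2038
(All 15 nonempty subsets were checked; W2 and W3 is lowest.)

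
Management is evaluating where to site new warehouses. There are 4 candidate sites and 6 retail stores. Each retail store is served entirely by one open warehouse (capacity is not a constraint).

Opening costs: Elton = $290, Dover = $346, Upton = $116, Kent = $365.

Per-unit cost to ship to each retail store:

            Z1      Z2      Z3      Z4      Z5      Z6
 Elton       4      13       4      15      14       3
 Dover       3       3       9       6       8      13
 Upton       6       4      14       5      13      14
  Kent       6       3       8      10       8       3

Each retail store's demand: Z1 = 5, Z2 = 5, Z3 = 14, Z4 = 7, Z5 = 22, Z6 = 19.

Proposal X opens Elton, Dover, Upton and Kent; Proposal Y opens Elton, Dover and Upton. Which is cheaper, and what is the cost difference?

Proposal Y is cheaper by 365.

Proposal X: {Elton, Dover, Upton, Kent}: Z1→Dover 3·5=15, Z2→Dover 3·5=15, Z3→Elton 4·14=56, Z4→Upton 5·7=35, Z5→Dover 8·22=176, Z6→Elton 3·19=57. Service 354; fixed 1117; total 1471.
Proposal Y: {Elton, Dover, Upton}: Z1→Dover 3·5=15, Z2→Dover 3·5=15, Z3→Elton 4·14=56, Z4→Upton 5·7=35, Z5→Dover 8·22=176, Z6→Elton 3·19=57. Service 354; fixed 752; total 1106.
Difference: |1471 − 1106| = 365.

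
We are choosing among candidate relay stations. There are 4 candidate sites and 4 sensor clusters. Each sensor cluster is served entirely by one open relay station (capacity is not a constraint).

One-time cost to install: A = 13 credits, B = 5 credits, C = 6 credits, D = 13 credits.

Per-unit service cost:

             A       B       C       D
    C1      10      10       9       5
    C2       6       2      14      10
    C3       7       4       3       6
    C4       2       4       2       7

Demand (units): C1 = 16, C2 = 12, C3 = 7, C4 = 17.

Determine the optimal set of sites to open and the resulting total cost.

Open B, C and D; minimum total cost 183.

For any fixed open set, each sensor cluster goes to its cheapest open site; total = fixed + service.
{B, C, D}: C1→D 5·16=80, C2→B 2·12=24, C3→C 3·7=21, C4→C 2·17=34. Service 159; fixed 24; total 183.
{A, B, C, D}: service 159 + fixed 37 = 196
{A, B, D}: C1→D 5·16=80, C2→B 2·12=24, C3→B 4·7=28, C4→A 2·17=34. Service 166; fixed 31; total 197.
{B}: service 280 + fixed 5 = 285
No other subset beats 183.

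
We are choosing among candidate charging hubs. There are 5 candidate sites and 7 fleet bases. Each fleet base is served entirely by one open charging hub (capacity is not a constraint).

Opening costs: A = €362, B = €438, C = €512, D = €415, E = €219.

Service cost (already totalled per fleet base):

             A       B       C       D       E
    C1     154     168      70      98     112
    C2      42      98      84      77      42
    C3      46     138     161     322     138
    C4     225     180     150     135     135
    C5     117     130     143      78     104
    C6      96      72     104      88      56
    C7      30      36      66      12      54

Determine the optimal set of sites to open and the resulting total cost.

For any fixed open set, each fleet base goes to its cheapest open site; total = fixed + service.
{E}: C1→E 112, C2→E 42, C3→E 138, C4→E 135, C5→E 104, C6→E 56, C7→E 54. Service 641; fixed 219; total 860.
{A}: C1→A 154, C2→A 42, C3→A 46, C4→A 225, C5→A 117, C6→A 96, C7→A 30. Service 710; fixed 362; total 1072.
{A, E}: C1→E 112, C2→A 42, C3→A 46, C4→E 135, C5→E 104, C6→E 56, C7→A 30. Service 525; fixed 581; total 1106.
{A, B, C, D, E}: service 439 + fixed 1946 = 2385
No other subset beats 860.

Open E only; minimum total cost 860.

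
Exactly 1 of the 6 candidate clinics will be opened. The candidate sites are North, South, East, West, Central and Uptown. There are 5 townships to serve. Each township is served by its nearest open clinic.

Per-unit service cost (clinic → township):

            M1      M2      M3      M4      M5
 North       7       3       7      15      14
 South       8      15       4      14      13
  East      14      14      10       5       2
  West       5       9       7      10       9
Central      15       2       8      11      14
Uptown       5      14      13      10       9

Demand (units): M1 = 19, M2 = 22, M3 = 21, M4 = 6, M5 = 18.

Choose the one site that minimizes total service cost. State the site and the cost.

Choose West only; total service cost 662.

With exactly 1 open, each township uses its cheapest among the chosen.
{West}: M1→West 5·19=95, M2→West 9·22=198, M3→West 7·21=147, M4→West 10·6=60, M5→West 9·18=162. Service cost 662.
{North}: service cost 688
{Central}: service cost 815
Among all 6 size-1 choices, {West} is lowest.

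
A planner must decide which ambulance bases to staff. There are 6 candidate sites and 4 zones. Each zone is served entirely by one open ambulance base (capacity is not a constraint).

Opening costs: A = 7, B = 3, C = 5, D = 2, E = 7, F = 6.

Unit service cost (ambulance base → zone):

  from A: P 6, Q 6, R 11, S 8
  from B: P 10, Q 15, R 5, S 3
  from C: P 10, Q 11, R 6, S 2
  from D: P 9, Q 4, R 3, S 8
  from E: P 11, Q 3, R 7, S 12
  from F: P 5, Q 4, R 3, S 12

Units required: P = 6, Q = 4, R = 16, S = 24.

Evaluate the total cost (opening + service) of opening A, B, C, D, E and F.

Total cost: 168

Each zone is assigned to its cheapest site among the open ones.
{A, B, C, D, E, F}: P→F 5·6=30, Q→E 3·4=12, R→D 3·16=48, S→C 2·24=48. Service 138; fixed 30; total 168.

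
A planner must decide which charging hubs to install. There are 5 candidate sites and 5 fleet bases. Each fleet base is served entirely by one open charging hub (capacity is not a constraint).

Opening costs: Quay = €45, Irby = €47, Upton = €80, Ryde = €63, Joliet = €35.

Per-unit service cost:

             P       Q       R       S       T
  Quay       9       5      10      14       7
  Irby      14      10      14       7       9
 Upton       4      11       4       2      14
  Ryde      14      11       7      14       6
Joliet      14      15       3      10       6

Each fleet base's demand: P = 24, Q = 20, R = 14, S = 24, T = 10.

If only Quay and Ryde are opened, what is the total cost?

Total cost: 918

Each fleet base is assigned to its cheapest site among the open ones.
{Quay, Ryde}: P→Quay 9·24=216, Q→Quay 5·20=100, R→Ryde 7·14=98, S→Quay 14·24=336, T→Ryde 6·10=60. Service 810; fixed 108; total 918.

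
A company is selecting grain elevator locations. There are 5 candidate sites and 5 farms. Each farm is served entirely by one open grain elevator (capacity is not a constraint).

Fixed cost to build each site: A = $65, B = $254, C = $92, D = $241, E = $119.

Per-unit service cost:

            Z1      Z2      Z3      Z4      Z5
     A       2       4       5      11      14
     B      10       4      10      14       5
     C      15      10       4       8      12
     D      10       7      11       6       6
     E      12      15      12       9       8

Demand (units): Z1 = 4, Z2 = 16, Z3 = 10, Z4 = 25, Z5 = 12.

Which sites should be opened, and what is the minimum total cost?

Open A and C; minimum total cost 613.

For any fixed open set, each farm goes to its cheapest open site; total = fixed + service.
{A, C}: Z1→A 2·4=8, Z2→A 4·16=64, Z3→C 4·10=40, Z4→C 8·25=200, Z5→C 12·12=144. Service 456; fixed 157; total 613.
{A, E}: Z1→A 2·4=8, Z2→A 4·16=64, Z3→A 5·10=50, Z4→E 9·25=225, Z5→E 8·12=96. Service 443; fixed 184; total 627.
{A}: Z1→A 2·4=8, Z2→A 4·16=64, Z3→A 5·10=50, Z4→A 11·25=275, Z5→A 14·12=168. Service 565; fixed 65; total 630.
{A, B, C, D, E}: Z1→A 2·4=8, Z2→A 4·16=64, Z3→C 4·10=40, Z4→D 6·25=150, Z5→B 5·12=60. Service 322; fixed 771; total 1093.
No other subset beats 613.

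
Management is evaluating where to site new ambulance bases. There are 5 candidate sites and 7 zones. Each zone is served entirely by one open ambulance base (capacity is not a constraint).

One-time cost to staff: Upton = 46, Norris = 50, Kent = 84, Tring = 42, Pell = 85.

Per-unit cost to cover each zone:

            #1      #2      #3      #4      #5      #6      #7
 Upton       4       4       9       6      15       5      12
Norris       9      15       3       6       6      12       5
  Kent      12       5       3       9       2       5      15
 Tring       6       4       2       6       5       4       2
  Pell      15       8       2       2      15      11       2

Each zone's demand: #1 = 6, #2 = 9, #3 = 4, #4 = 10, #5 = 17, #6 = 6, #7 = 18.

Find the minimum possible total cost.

Minimum total cost: 327

For any fixed open set, each zone goes to its cheapest open site; total = fixed + service.
{Tring}: #1→Tring 6·6=36, #2→Tring 4·9=36, #3→Tring 2·4=8, #4→Tring 6·10=60, #5→Tring 5·17=85, #6→Tring 4·6=24, #7→Tring 2·18=36. Service 285; fixed 42; total 327.
{Kent, Tring}: #1→Tring 6·6=36, #2→Tring 4·9=36, #3→Tring 2·4=8, #4→Tring 6·10=60, #5→Kent 2·17=34, #6→Tring 4·6=24, #7→Tring 2·18=36. Service 234; fixed 126; total 360.
{Upton, Tring}: #1→Upton 4·6=24, #2→Upton 4·9=36, #3→Tring 2·4=8, #4→Upton 6·10=60, #5→Tring 5·17=85, #6→Tring 4·6=24, #7→Tring 2·18=36. Service 273; fixed 88; total 361.
{Upton, Norris, Kent, Tring, Pell}: service 182 + fixed 307 = 489
No other subset beats 327.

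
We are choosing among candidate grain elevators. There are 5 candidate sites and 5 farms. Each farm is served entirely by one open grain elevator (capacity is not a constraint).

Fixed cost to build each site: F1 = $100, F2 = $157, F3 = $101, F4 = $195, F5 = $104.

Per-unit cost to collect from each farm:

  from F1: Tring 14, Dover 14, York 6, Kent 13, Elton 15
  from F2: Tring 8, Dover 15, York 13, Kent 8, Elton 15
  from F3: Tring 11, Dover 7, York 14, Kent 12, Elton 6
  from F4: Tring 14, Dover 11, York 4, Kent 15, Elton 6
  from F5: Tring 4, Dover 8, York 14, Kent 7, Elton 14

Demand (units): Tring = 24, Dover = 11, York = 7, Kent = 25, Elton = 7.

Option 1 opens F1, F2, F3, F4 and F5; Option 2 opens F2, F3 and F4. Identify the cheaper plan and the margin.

Option 1: {F1, F2, F3, F4, F5}: Tring→F5 4·24=96, Dover→F3 7·11=77, York→F4 4·7=28, Kent→F5 7·25=175, Elton→F3 6·7=42. Service 418; fixed 657; total 1075.
Option 2: {F2, F3, F4}: Tring→F2 8·24=192, Dover→F3 7·11=77, York→F4 4·7=28, Kent→F2 8·25=200, Elton→F3 6·7=42. Service 539; fixed 453; total 992.
Difference: |1075 − 992| = 83.

Option 2 is cheaper by 83.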